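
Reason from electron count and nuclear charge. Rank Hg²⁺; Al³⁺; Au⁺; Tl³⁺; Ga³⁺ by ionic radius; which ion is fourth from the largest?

Ga³⁺

Work out protons and electrons: Al³⁺: 10 e⁻, Z=13, Ga³⁺: 28 e⁻, Z=31, Tl³⁺: 78 e⁻, Z=81, Hg²⁺: 78 e⁻, Z=80, Au⁺: 78 e⁻, Z=79. Al³⁺ < Ga³⁺ (same group, 1 shell fewer); Ga³⁺ < Tl³⁺ (same group, period 4 vs 6); Tl³⁺ < Hg²⁺ (isoelectronic, higher Z=81 is smaller); Hg²⁺ < Au⁺ (isoelectronic, higher Z=80 is smaller).
So the order is Al³⁺ < Ga³⁺ < Tl³⁺ < Hg²⁺ < Au⁺; the 4th-largest ion is Ga³⁺.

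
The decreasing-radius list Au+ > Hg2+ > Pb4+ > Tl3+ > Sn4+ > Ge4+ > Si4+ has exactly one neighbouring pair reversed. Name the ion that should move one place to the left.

Tl3+

Scanning neighbour by neighbour, only Pb4+/Tl3+ violates a trend: both have 78 electrons but Z(Pb)=82 > Z(Tl)=81, so Pb4+ should be the smaller of the two. That makes Tl3+ the one sitting a position late relative to where it belongs.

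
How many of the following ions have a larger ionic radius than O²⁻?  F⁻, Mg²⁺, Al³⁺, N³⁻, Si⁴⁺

1

Each ion has 10 electrons. The ranking follows nuclear charge in reverse — greater Z gives a smaller radius. Si⁴⁺ (Z=14), Al³⁺ (Z=13), Mg²⁺ (Z=12), F⁻ (Z=9), O²⁻ (Z=8), N³⁻ (Z=7).
Ordering all of them (including O²⁻) by radius gives Si⁴⁺ < Al³⁺ < Mg²⁺ < F⁻ < O²⁻ < N³⁻. So 1 is larger.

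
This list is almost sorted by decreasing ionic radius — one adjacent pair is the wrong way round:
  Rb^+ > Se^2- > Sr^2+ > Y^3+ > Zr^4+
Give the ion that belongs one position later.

Scanning neighbour by neighbour, only Rb^+/Se^2- violates a trend: Rb^+ and Se^2- share 36 electrons; the higher nuclear charge on Rb (Z=37) contracts it more, so Rb^+ < Se^2-. That makes Rb^+ the one sitting a position early relative to where it belongs.

Rb^+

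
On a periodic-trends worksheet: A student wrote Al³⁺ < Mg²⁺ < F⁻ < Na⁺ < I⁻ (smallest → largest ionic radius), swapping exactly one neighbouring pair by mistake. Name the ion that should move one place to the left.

Na⁺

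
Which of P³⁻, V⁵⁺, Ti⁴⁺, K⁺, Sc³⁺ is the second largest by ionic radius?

These species are isoelectronic with 18 electrons. The only difference is the number of protons: V⁵⁺ (Z=23), Ti⁴⁺ (Z=22), Sc³⁺ (Z=21), K⁺ (Z=19), P³⁻ (Z=15). The strongest nuclear pull (V⁵⁺) gives the smallest ion.
So the order is V⁵⁺ < Ti⁴⁺ < Sc³⁺ < K⁺ < P³⁻; the 2nd-largest ion is K⁺.

K⁺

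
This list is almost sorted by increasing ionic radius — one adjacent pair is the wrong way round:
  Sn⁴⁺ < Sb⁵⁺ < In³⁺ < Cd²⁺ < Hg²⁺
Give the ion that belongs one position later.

Sn⁴⁺

The pair Sn⁴⁺, Sb⁵⁺ is the wrong way round — both have 46 electrons but Z(Sb)=51 > Z(Sn)=50, so Sb⁵⁺ should be the smaller of the two. All other adjacent pairs agree with periodic trends, so Sn⁴⁺ is the misplaced ion.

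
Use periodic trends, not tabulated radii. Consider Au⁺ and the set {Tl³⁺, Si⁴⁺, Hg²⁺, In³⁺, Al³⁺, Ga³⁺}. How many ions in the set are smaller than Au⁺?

Si⁴⁺ has 10 e⁻ (Z=14), Al³⁺ has 10 e⁻ (Z=13), Ga³⁺ has 28 e⁻ (Z=31), In³⁺ has 46 e⁻ (Z=49), Tl³⁺ has 78 e⁻ (Z=81), Hg²⁺ has 78 e⁻ (Z=80), Au⁺ has 78 e⁻ (Z=79). Si⁴⁺ < Al³⁺ (isoelectronic, higher Z=14 is smaller); Al³⁺ < Ga³⁺ (same group, 1 shell fewer); Ga³⁺ < In³⁺ (same group, period 4 vs 5); In³⁺ < Tl³⁺ (same group, 1 shell fewer); Tl³⁺ < Hg²⁺ (both 78 e⁻, Z=81>80); Hg²⁺ < Au⁺ (both 78 e⁻, Z=80>79).
Ordering all of them (including Au⁺) by radius gives Si⁴⁺ < Al³⁺ < Ga³⁺ < In³⁺ < Tl³⁺ < Hg²⁺ < Au⁺. That's 6.

6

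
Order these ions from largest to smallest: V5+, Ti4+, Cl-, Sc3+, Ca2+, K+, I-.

Tabulating Z and e⁻: V5+: 18 e⁻, Z=23, Ti4+: 18 e⁻, Z=22, Sc3+: 18 e⁻, Z=21, Ca2+: 18 e⁻, Z=20, K+: 18 e⁻, Z=19, Cl-: 18 e⁻, Z=17, I-: 54 e⁻, Z=53. V5+ < Ti4+ (isoelectronic, higher Z=23 is smaller); Ti4+ < Sc3+ (isoelectronic, higher Z=22 is smaller); Sc3+ < Ca2+ (both 18 e⁻, Z=21>20); Ca2+ < K+ (both 18 e⁻, Z=20>19); K+ < Cl- (both 18 e⁻, Z=19>17); Cl- < I- (same group, period 3 vs 5).

I- > Cl- > K+ > Ca2+ > Sc3+ > Ti4+ > V5+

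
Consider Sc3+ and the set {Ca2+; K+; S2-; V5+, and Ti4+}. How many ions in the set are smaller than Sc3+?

Each ion has 18 electrons. The ranking follows nuclear charge in reverse — greater Z gives a smaller radius. V5+ (Z=23), Ti4+ (Z=22), Sc3+ (Z=21), Ca2+ (Z=20), K+ (Z=19), S2- (Z=16).
Relative to Sc3+, the ions that are smaller are V5+, Ti4+. So 2 are smaller.

2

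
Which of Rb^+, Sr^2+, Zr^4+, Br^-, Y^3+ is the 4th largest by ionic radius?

Y^3+

These species are isoelectronic with 36 electrons. The only difference is the number of protons: Zr^4+ (Z=40), Y^3+ (Z=39), Sr^2+ (Z=38), Rb^+ (Z=37), Br^- (Z=35). The strongest nuclear pull (Zr^4+) gives the smallest ion.
That gives Zr^4+ < Y^3+ < Sr^2+ < Rb^+ < Br^-. From the largest end, number 4 is Y^3+.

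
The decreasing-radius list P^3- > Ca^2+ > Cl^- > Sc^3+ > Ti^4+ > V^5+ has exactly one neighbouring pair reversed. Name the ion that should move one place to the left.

Check each adjacent pair. Ca^2+ and Cl^- are reversed: Ca^2+ and Cl^- share 18 electrons; the higher nuclear charge on Ca (Z=20) contracts it more, so Ca^2+ < Cl^-. No other neighbouring pair contradicts the periodic trends, so Cl^- is the ion listed too late.

Cl^-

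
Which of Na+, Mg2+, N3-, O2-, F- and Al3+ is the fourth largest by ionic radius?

Na+

All of these have 10 electrons (isoelectronic). With the same electron cloud, the ion with the most protons pulls it in tightest. Nuclear charges: Al3+ (Z=13), Mg2+ (Z=12), Na+ (Z=11), F- (Z=9), O2- (Z=8), N3- (Z=7). Highest Z is smallest.
Ordering: Al3+ < Mg2+ < Na+ < F- < O2- < N3-. The fourth largest is Na+.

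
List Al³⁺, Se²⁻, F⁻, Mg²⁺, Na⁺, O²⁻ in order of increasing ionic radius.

Electron counts and nuclear charges: Al³⁺: 10 e⁻, Z=13, Mg²⁺: 10 e⁻, Z=12, Na⁺: 10 e⁻, Z=11, F⁻: 10 e⁻, Z=9, O²⁻: 10 e⁻, Z=8, Se²⁻: 36 e⁻, Z=34. Al³⁺ < Mg²⁺ (both 10 e⁻, Z=13>12); Mg²⁺ < Na⁺ (isoelectronic, higher Z=12 is smaller); Na⁺ < F⁻ (both 10 e⁻, Z=11>9); F⁻ < O²⁻ (isoelectronic, higher Z=9 is smaller); O²⁻ < Se²⁻ (same group, 2 shells fewer).

Al³⁺ < Mg²⁺ < Na⁺ < F⁻ < O²⁻ < Se²⁻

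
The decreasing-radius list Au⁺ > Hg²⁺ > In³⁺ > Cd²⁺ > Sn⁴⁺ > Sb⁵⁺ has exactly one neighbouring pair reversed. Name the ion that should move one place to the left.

Check each adjacent pair. In³⁺ and Cd²⁺ are reversed: they are isoelectronic (46 e⁻) and In has more protons than Cd (49 vs 48), making In³⁺ smaller. No other neighbouring pair contradicts the periodic trends, so Cd²⁺ is the ion listed too late.

Cd²⁺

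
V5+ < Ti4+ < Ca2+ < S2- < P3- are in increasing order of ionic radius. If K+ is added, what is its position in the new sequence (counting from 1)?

4

All of these have 18 electrons (isoelectronic). With the same electron cloud, the ion with the most protons pulls it in tightest. Nuclear charges: V5+ (Z=23), Ti4+ (Z=22), Ca2+ (Z=20), K+ (Z=19), S2- (Z=16), P3- (Z=15). Highest Z is smallest.
With K+ included the full order is V5+ < Ti4+ < Ca2+ < K+ < S2- < P3-, so it takes position 4.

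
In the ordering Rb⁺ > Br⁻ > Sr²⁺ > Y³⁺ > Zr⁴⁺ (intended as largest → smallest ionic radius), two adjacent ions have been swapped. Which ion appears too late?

Br⁻

Scanning neighbour by neighbour, only Rb⁺/Br⁻ violates a trend: both have 36 electrons but Z(Rb)=37 > Z(Br)=35, so Rb⁺ should be the smaller of the two. That makes Br⁻ the one sitting a position late relative to where it belongs.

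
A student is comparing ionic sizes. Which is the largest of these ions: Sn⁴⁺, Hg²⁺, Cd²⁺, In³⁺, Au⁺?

Au⁺

Tabulating Z and e⁻: Sn⁴⁺ (Z=50, 46 e⁻), In³⁺ (Z=49, 46 e⁻), Cd²⁺ (Z=48, 46 e⁻), Hg²⁺ (Z=80, 78 e⁻), Au⁺ (Z=79, 78 e⁻). Sn⁴⁺ < In³⁺ (both 46 e⁻, Z=50>49); In³⁺ < Cd²⁺ (both 46 e⁻, Z=49>48); Cd²⁺ < Hg²⁺ (same group, 1 shell fewer); Hg²⁺ < Au⁺ (isoelectronic, higher Z=80 is smaller).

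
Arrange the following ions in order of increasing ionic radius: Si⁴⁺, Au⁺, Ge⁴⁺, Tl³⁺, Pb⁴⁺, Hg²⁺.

Si⁴⁺ < Ge⁴⁺ < Pb⁴⁺ < Tl³⁺ < Hg²⁺ < Au⁺

Work out protons and electrons: Si⁴⁺: 10 e⁻, Z=14, Ge⁴⁺: 28 e⁻, Z=32, Pb⁴⁺: 78 e⁻, Z=82, Tl³⁺: 78 e⁻, Z=81, Hg²⁺: 78 e⁻, Z=80, Au⁺: 78 e⁻, Z=79. Si⁴⁺ < Ge⁴⁺ (same group, 1 shell fewer); Ge⁴⁺ < Pb⁴⁺ (same group, 2 shells fewer); Pb⁴⁺ < Tl³⁺ (isoelectronic, higher Z=82 is smaller); Tl³⁺ < Hg²⁺ (isoelectronic, higher Z=81 is smaller); Hg²⁺ < Au⁺ (both 78 e⁻, Z=80>79).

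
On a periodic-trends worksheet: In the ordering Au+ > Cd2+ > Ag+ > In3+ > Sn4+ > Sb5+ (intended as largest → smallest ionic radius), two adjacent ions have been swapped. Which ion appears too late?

Ag+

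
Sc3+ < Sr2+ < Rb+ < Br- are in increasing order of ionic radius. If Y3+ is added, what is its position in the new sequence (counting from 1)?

2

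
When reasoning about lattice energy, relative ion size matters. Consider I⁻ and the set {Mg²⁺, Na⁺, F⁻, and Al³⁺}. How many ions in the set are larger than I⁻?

0

Electron counts and nuclear charges: Al³⁺ has 10 e⁻ (Z=13), Mg²⁺ has 10 e⁻ (Z=12), Na⁺ has 10 e⁻ (Z=11), F⁻ has 10 e⁻ (Z=9), I⁻ has 54 e⁻ (Z=53). Al³⁺ < Mg²⁺ (isoelectronic, higher Z=13 is smaller); Mg²⁺ < Na⁺ (both 10 e⁻, Z=12>11); Na⁺ < F⁻ (isoelectronic, higher Z=11 is smaller); F⁻ < I⁻ (same group, period 2 vs 5).
Overall: Al³⁺ < Mg²⁺ < Na⁺ < F⁻ < I⁻. I⁻ has 4 below it and 0 above. So 0 are larger.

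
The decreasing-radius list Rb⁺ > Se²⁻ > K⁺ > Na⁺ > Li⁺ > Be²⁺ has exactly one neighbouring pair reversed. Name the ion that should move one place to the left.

Se²⁻

Check each adjacent pair. Rb⁺ and Se²⁻ are reversed: Rb⁺ and Se²⁻ share 36 electrons; the higher nuclear charge on Rb (Z=37) contracts it more, so Rb⁺ < Se²⁻. No other neighbouring pair contradicts the periodic trends, so Se²⁻ is the ion listed too late.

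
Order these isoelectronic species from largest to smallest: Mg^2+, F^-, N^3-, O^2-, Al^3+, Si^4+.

These species are isoelectronic with 10 electrons. The only difference is the number of protons: Si^4+ (Z=14), Al^3+ (Z=13), Mg^2+ (Z=12), F^- (Z=9), O^2- (Z=8), N^3- (Z=7). The strongest nuclear pull (Si^4+) gives the smallest ion.

N^3- > O^2- > F^- > Mg^2+ > Al^3+ > Si^4+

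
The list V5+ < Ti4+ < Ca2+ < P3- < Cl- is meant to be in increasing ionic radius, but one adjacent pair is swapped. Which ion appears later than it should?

Check each adjacent pair. P3- and Cl- are reversed: they are isoelectronic (18 e⁻) and Cl has more protons than P (17 vs 15), making Cl- smaller. No other neighbouring pair contradicts the periodic trends, so Cl- is the ion listed too late.

Cl-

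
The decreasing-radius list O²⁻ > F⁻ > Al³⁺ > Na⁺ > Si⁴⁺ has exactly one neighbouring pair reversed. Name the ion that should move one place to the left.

Na⁺

Scanning neighbour by neighbour, only Al³⁺/Na⁺ violates a trend: Al³⁺ and Na⁺ share 10 electrons; the higher nuclear charge on Al (Z=13) contracts it more, so Al³⁺ < Na⁺. That makes Na⁺ the one sitting a position late relative to where it belongs.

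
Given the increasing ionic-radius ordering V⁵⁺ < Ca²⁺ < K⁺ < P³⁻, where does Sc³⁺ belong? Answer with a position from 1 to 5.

Isoelectronic series (18 e⁻ each). Size is set by nuclear charge: more protons means a smaller ion. V⁵⁺ (Z=23), Sc³⁺ (Z=21), Ca²⁺ (Z=20), K⁺ (Z=19), P³⁻ (Z=15).
The complete sequence is V⁵⁺ < Sc³⁺ < Ca²⁺ < K⁺ < P³⁻. Sc³⁺ sits at position 2.

2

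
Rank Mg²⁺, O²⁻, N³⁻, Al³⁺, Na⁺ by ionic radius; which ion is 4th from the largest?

Mg²⁺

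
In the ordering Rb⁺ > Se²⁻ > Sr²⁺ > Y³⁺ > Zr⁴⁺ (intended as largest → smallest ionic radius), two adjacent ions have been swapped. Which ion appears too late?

Se²⁻

Check each adjacent pair. Rb⁺ and Se²⁻ are reversed: Rb⁺ and Se²⁻ share 36 electrons; the higher nuclear charge on Rb (Z=37) contracts it more, so Rb⁺ < Se²⁻. No other neighbouring pair contradicts the periodic trends, so Se²⁻ is the ion listed too late.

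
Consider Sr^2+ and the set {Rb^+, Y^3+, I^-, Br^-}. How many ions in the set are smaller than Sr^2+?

1

Y^3+ has 36 e⁻ (Z=39), Sr^2+ has 36 e⁻ (Z=38), Rb^+ has 36 e⁻ (Z=37), Br^- has 36 e⁻ (Z=35), I^- has 54 e⁻ (Z=53). Y^3+ < Sr^2+ (both 36 e⁻, Z=39>38); Sr^2+ < Rb^+ (isoelectronic, higher Z=38 is smaller); Rb^+ < Br^- (both 36 e⁻, Z=37>35); Br^- < I^- (same group, period 4 vs 5).
Placing each against Sr^2+: smaller — Y^3+; larger — Rb^+, Br^-, I^-. So 1 is smaller.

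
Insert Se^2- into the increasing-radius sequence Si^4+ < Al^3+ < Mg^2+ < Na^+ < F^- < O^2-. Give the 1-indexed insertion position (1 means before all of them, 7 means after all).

Tabulating Z and e⁻: Si^4+: 10 e⁻, Z=14, Al^3+: 10 e⁻, Z=13, Mg^2+: 10 e⁻, Z=12, Na^+: 10 e⁻, Z=11, F^-: 10 e⁻, Z=9, O^2-: 10 e⁻, Z=8, Se^2-: 36 e⁻, Z=34. Si^4+ < Al^3+ (both 10 e⁻, Z=14>13); Al^3+ < Mg^2+ (both 10 e⁻, Z=13>12); Mg^2+ < Na^+ (both 10 e⁻, Z=12>11); Na^+ < F^- (both 10 e⁻, Z=11>9); F^- < O^2- (both 10 e⁻, Z=9>8); O^2- < Se^2- (same group, period 2 vs 4).
With Se^2- included the full order is Si^4+ < Al^3+ < Mg^2+ < Na^+ < F^- < O^2- < Se^2-, so it takes position 7.

7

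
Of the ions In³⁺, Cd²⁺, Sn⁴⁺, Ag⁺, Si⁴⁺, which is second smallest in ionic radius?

Tabulating Z and e⁻: Si⁴⁺: 10 e⁻, Z=14, Sn⁴⁺: 46 e⁻, Z=50, In³⁺: 46 e⁻, Z=49, Cd²⁺: 46 e⁻, Z=48, Ag⁺: 46 e⁻, Z=47. Si⁴⁺ < Sn⁴⁺ (same group, 2 shells fewer); Sn⁴⁺ < In³⁺ (isoelectronic, higher Z=50 is smaller); In³⁺ < Cd²⁺ (isoelectronic, higher Z=49 is smaller); Cd²⁺ < Ag⁺ (both 46 e⁻, Z=48>47).
Full ascending order: Si⁴⁺ < Sn⁴⁺ < In³⁺ < Cd²⁺ < Ag⁺. Counting from the smallest, position 2 is Sn⁴⁺.

Sn⁴⁺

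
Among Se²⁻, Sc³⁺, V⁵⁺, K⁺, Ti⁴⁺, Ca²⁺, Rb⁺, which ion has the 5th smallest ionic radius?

K⁺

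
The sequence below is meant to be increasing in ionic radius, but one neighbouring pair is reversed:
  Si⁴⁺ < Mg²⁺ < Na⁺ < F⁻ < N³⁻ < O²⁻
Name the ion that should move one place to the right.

The pair N³⁻, O²⁻ is the wrong way round — O²⁻ and N³⁻ share 10 electrons; the higher nuclear charge on O (Z=8) contracts it more, so O²⁻ < N³⁻. All other adjacent pairs agree with periodic trends, so N³⁻ is the misplaced ion.

N³⁻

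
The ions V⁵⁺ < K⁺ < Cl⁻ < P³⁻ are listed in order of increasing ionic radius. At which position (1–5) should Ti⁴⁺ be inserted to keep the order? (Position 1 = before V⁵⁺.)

These species are isoelectronic with 18 electrons. The only difference is the number of protons: V⁵⁺ (Z=23), Ti⁴⁺ (Z=22), K⁺ (Z=19), Cl⁻ (Z=17), P³⁻ (Z=15). The strongest nuclear pull (V⁵⁺) gives the smallest ion.
Merged order: V⁵⁺ < Ti⁴⁺ < K⁺ < Cl⁻ < P³⁻ — Ti⁴⁺ is number 2.

2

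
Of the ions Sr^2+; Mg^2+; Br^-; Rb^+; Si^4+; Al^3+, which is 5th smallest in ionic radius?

Rb^+

First list Z and electron count for each: Si^4+: 10 e⁻, Z=14, Al^3+: 10 e⁻, Z=13, Mg^2+: 10 e⁻, Z=12, Sr^2+: 36 e⁻, Z=38, Rb^+: 36 e⁻, Z=37, Br^-: 36 e⁻, Z=35. Si^4+ < Al^3+ (both 10 e⁻, Z=14>13); Al^3+ < Mg^2+ (isoelectronic, higher Z=13 is smaller); Mg^2+ < Sr^2+ (same group, 2 shells fewer); Sr^2+ < Rb^+ (isoelectronic, higher Z=38 is smaller); Rb^+ < Br^- (both 36 e⁻, Z=37>35).
That gives Si^4+ < Al^3+ < Mg^2+ < Sr^2+ < Rb^+ < Br^-. From the smallest end, number 5 is Rb^+.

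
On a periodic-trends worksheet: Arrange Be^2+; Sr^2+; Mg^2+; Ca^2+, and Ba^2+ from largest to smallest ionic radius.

All are in the same group with charge +2. Radius grows down the group as n (the outermost shell) increases.

Ba^2+ > Sr^2+ > Ca^2+ > Mg^2+ > Be^2+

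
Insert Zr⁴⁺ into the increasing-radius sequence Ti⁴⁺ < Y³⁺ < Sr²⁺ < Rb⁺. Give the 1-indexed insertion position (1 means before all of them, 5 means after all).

Tabulating Z and e⁻: Ti⁴⁺ has 18 e⁻ (Z=22), Zr⁴⁺ has 36 e⁻ (Z=40), Y³⁺ has 36 e⁻ (Z=39), Sr²⁺ has 36 e⁻ (Z=38), Rb⁺ has 36 e⁻ (Z=37). Ti⁴⁺ < Zr⁴⁺ (same group, period 4 vs 5); Zr⁴⁺ < Y³⁺ (isoelectronic, higher Z=40 is smaller); Y³⁺ < Sr²⁺ (both 36 e⁻, Z=39>38); Sr²⁺ < Rb⁺ (both 36 e⁻, Z=38>37).
Putting Zr⁴⁺ in gives Ti⁴⁺ < Zr⁴⁺ < Y³⁺ < Sr²⁺ < Rb⁺; it lands at slot 2.

2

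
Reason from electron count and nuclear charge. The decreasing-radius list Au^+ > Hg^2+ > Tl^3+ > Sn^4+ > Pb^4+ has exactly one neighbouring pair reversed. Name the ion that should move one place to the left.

Scanning neighbour by neighbour, only Sn^4+/Pb^4+ violates a trend: Sn^4+ and Pb^4+ are in one column with the same charge; the lighter period-5 ion has one fewer shell and is smaller. That makes Pb^4+ the one sitting a position late relative to where it belongs.

Pb^4+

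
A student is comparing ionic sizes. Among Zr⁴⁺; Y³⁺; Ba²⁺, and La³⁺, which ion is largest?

Ba²⁺

Zr⁴⁺ (Z=40, 36 e⁻), Y³⁺ (Z=39, 36 e⁻), La³⁺ (Z=57, 54 e⁻), Ba²⁺ (Z=56, 54 e⁻). Zr⁴⁺ < Y³⁺ (both 36 e⁻, Z=40>39); Y³⁺ < La³⁺ (same group, 1 shell fewer); La³⁺ < Ba²⁺ (both 54 e⁻, Z=57>56).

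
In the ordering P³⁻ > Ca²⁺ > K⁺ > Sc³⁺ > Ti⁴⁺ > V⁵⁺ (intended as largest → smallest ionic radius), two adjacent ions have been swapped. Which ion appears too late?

K⁺

Scanning neighbour by neighbour, only Ca²⁺/K⁺ violates a trend: both have 18 electrons but Z(Ca)=20 > Z(K)=19, so Ca²⁺ should be the smaller of the two. That makes K⁺ the one sitting a position late relative to where it belongs.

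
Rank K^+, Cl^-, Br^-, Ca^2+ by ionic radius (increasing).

Ca^2+ < K^+ < Cl^- < Br^-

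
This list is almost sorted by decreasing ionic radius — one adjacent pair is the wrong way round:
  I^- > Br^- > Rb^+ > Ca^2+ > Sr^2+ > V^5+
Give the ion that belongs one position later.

Ca^2+

Check each adjacent pair. Ca^2+ and Sr^2+ are reversed: same group and charge — period 4 sits above period 5, so Ca^2+ is smaller. No other neighbouring pair contradicts the periodic trends, so Ca^2+ is the ion listed too early.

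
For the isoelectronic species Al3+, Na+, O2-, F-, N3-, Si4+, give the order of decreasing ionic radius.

These species are isoelectronic with 10 electrons. The only difference is the number of protons: Si4+ (Z=14), Al3+ (Z=13), Na+ (Z=11), F- (Z=9), O2- (Z=8), N3- (Z=7). The strongest nuclear pull (Si4+) gives the smallest ion.

N3- > O2- > F- > Na+ > Al3+ > Si4+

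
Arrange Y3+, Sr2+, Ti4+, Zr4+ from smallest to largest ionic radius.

Ti4+ < Zr4+ < Y3+ < Sr2+

Electron counts and nuclear charges: Ti4+ (Z=22, 18 e⁻), Zr4+ (Z=40, 36 e⁻), Y3+ (Z=39, 36 e⁻), Sr2+ (Z=38, 36 e⁻). Ti4+ < Zr4+ (same group, 1 shell fewer); Zr4+ < Y3+ (both 36 e⁻, Z=40>39); Y3+ < Sr2+ (isoelectronic, higher Z=39 is smaller).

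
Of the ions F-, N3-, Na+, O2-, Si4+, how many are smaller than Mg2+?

Each ion has 10 electrons. The ranking follows nuclear charge in reverse — greater Z gives a smaller radius. Si4+ (Z=14), Mg2+ (Z=12), Na+ (Z=11), F- (Z=9), O2- (Z=8), N3- (Z=7).
Relative to Mg2+, the ions that are smaller are Si4+. Count: 1.

1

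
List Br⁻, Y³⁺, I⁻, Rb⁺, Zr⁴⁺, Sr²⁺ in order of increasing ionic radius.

Zr⁴⁺ < Y³⁺ < Sr²⁺ < Rb⁺ < Br⁻ < I⁻

Tabulating Z and e⁻: Zr⁴⁺ (Z=40, 36 e⁻), Y³⁺ (Z=39, 36 e⁻), Sr²⁺ (Z=38, 36 e⁻), Rb⁺ (Z=37, 36 e⁻), Br⁻ (Z=35, 36 e⁻), I⁻ (Z=53, 54 e⁻). Zr⁴⁺ < Y³⁺ (both 36 e⁻, Z=40>39); Y³⁺ < Sr²⁺ (isoelectronic, higher Z=39 is smaller); Sr²⁺ < Rb⁺ (both 36 e⁻, Z=38>37); Rb⁺ < Br⁻ (both 36 e⁻, Z=37>35); Br⁻ < I⁻ (same group, period 4 vs 5).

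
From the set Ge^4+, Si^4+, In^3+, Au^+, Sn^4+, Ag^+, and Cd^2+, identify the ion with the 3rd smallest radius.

Tabulating Z and e⁻: Si^4+ (Z=14, 10 e⁻), Ge^4+ (Z=32, 28 e⁻), Sn^4+ (Z=50, 46 e⁻), In^3+ (Z=49, 46 e⁻), Cd^2+ (Z=48, 46 e⁻), Ag^+ (Z=47, 46 e⁻), Au^+ (Z=79, 78 e⁻). Si^4+ < Ge^4+ (same group, period 3 vs 4); Ge^4+ < Sn^4+ (same group, 1 shell fewer); Sn^4+ < In^3+ (isoelectronic, higher Z=50 is smaller); In^3+ < Cd^2+ (both 46 e⁻, Z=49>48); Cd^2+ < Ag^+ (isoelectronic, higher Z=48 is smaller); Ag^+ < Au^+ (same group, period 5 vs 6).
Ordering: Si^4+ < Ge^4+ < Sn^4+ < In^3+ < Cd^2+ < Ag^+ < Au^+. The 3rd smallest is Sn^4+.

Sn^4+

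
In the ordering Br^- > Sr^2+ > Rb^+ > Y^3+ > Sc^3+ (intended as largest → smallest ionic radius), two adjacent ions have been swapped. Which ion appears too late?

The pair Sr^2+, Rb^+ is the wrong way round — they are isoelectronic (36 e⁻) and Sr has more protons than Rb (38 vs 37), making Sr^2+ smaller. All other adjacent pairs agree with periodic trends, so Rb^+ is the misplaced ion.

Rb^+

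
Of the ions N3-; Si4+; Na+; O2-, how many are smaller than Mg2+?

All of these have 10 electrons (isoelectronic). With the same electron cloud, the ion with the most protons pulls it in tightest. Nuclear charges: Si4+ (Z=14), Mg2+ (Z=12), Na+ (Z=11), O2- (Z=8), N3- (Z=7). Highest Z is smallest.
Overall: Si4+ < Mg2+ < Na+ < O2- < N3-. Mg2+ has 1 below it and 3 above. Count: 1.

1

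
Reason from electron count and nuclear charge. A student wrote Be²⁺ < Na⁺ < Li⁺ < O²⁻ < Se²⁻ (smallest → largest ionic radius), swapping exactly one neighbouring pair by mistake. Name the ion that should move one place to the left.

Compare adjacent ions: same group and charge — period 2 sits above period 3, so Li⁺ is smaller — yet in this increasing list Na⁺ sits before Li⁺. Nothing else is reversed, so Li⁺ should move one place to the left.

Li⁺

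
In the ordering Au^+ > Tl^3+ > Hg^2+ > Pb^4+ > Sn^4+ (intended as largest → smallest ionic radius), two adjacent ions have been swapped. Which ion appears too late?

Compare adjacent ions: they are isoelectronic (78 e⁻) and Tl has more protons than Hg (81 vs 80), making Tl^3+ smaller — yet in this decreasing list Tl^3+ sits before Hg^2+. Nothing else is reversed, so Hg^2+ should move one place to the left.

Hg^2+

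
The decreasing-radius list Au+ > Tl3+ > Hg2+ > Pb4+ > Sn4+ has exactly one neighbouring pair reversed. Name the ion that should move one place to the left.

Hg2+

The pair Tl3+, Hg2+ is the wrong way round — both have 78 electrons but Z(Tl)=81 > Z(Hg)=80, so Tl3+ should be the smaller of the two. All other adjacent pairs agree with periodic trends, so Hg2+ is the misplaced ion.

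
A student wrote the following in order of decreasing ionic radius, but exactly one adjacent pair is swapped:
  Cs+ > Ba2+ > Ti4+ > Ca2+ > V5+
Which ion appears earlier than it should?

Ti4+

Check each adjacent pair. Ti4+ and Ca2+ are reversed: Ti4+ and Ca2+ share 18 electrons; the higher nuclear charge on Ti (Z=22) contracts it more, so Ti4+ < Ca2+. No other neighbouring pair contradicts the periodic trends, so Ti4+ is the ion listed too early.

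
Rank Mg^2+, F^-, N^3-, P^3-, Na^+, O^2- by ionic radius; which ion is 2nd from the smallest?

Na^+

First list Z and electron count for each: Mg^2+: 10 e⁻, Z=12, Na^+: 10 e⁻, Z=11, F^-: 10 e⁻, Z=9, O^2-: 10 e⁻, Z=8, N^3-: 10 e⁻, Z=7, P^3-: 18 e⁻, Z=15. Mg^2+ < Na^+ (isoelectronic, higher Z=12 is smaller); Na^+ < F^- (both 10 e⁻, Z=11>9); F^- < O^2- (both 10 e⁻, Z=9>8); O^2- < N^3- (both 10 e⁻, Z=8>7); N^3- < P^3- (same group, 1 shell fewer).
Ordering: Mg^2+ < Na^+ < F^- < O^2- < N^3- < P^3-. The 2nd smallest is Na^+.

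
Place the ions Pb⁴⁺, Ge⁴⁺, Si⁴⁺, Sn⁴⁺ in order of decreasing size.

Pb⁴⁺ > Sn⁴⁺ > Ge⁴⁺ > Si⁴⁺

Same group, same charge. Going down the group adds an extra shell of electrons, so the ion gets larger: Si⁴⁺ is highest in the group and smallest.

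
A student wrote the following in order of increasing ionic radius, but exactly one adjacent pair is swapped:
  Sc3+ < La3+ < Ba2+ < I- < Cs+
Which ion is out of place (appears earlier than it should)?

I-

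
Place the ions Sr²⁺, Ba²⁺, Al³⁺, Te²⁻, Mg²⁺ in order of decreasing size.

Te²⁻ > Ba²⁺ > Sr²⁺ > Mg²⁺ > Al³⁺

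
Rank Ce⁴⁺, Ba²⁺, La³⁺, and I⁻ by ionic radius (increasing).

Ce⁴⁺ < La³⁺ < Ba²⁺ < I⁻

Each ion has 54 electrons. The ranking follows nuclear charge in reverse — greater Z gives a smaller radius. Ce⁴⁺ (Z=58), La³⁺ (Z=57), Ba²⁺ (Z=56), I⁻ (Z=53).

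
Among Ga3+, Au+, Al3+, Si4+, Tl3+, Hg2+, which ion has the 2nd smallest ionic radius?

Tabulating Z and e⁻: Si4+ (Z=14, 10 e⁻), Al3+ (Z=13, 10 e⁻), Ga3+ (Z=31, 28 e⁻), Tl3+ (Z=81, 78 e⁻), Hg2+ (Z=80, 78 e⁻), Au+ (Z=79, 78 e⁻). Si4+ < Al3+ (both 10 e⁻, Z=14>13); Al3+ < Ga3+ (same group, period 3 vs 4); Ga3+ < Tl3+ (same group, 2 shells fewer); Tl3+ < Hg2+ (isoelectronic, higher Z=81 is smaller); Hg2+ < Au+ (both 78 e⁻, Z=80>79).
Ordering: Si4+ < Al3+ < Ga3+ < Tl3+ < Hg2+ < Au+. The 2nd smallest is Al3+.

Al3+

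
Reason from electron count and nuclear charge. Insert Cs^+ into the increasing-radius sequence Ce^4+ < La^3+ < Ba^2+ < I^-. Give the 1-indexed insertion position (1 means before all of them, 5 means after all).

4

Isoelectronic series (54 e⁻ each). Size is set by nuclear charge: more protons means a smaller ion. Ce^4+ (Z=58), La^3+ (Z=57), Ba^2+ (Z=56), Cs^+ (Z=55), I^- (Z=53).
Merged order: Ce^4+ < La^3+ < Ba^2+ < Cs^+ < I^- — Cs^+ is number 4.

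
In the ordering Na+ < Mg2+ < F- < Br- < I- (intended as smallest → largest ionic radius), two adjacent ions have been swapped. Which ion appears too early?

Scanning neighbour by neighbour, only Na+/Mg2+ violates a trend: they are isoelectronic (10 e⁻) and Mg has more protons than Na (12 vs 11), making Mg2+ smaller. That makes Na+ the one sitting a position early relative to where it belongs.

Na+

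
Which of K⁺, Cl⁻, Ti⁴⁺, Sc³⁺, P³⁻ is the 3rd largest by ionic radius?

These species are isoelectronic with 18 electrons. The only difference is the number of protons: Ti⁴⁺ (Z=22), Sc³⁺ (Z=21), K⁺ (Z=19), Cl⁻ (Z=17), P³⁻ (Z=15). The strongest nuclear pull (Ti⁴⁺) gives the smallest ion.
So the order is Ti⁴⁺ < Sc³⁺ < K⁺ < Cl⁻ < P³⁻; the 3rd-largest ion is K⁺.

K⁺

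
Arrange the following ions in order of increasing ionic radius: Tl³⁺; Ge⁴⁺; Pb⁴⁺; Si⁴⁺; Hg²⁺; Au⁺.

Tabulating Z and e⁻: Si⁴⁺: 10 e⁻, Z=14, Ge⁴⁺: 28 e⁻, Z=32, Pb⁴⁺: 78 e⁻, Z=82, Tl³⁺: 78 e⁻, Z=81, Hg²⁺: 78 e⁻, Z=80, Au⁺: 78 e⁻, Z=79. Si⁴⁺ < Ge⁴⁺ (same group, 1 shell fewer); Ge⁴⁺ < Pb⁴⁺ (same group, period 4 vs 6); Pb⁴⁺ < Tl³⁺ (both 78 e⁻, Z=82>81); Tl³⁺ < Hg²⁺ (isoelectronic, higher Z=81 is smaller); Hg²⁺ < Au⁺ (both 78 e⁻, Z=80>79).

Si⁴⁺ < Ge⁴⁺ < Pb⁴⁺ < Tl³⁺ < Hg²⁺ < Au⁺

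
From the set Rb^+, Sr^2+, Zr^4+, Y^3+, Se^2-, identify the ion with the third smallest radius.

Sr^2+

Each ion has 36 electrons. The ranking follows nuclear charge in reverse — greater Z gives a smaller radius. Zr^4+ (Z=40), Y^3+ (Z=39), Sr^2+ (Z=38), Rb^+ (Z=37), Se^2- (Z=34).
Ordering: Zr^4+ < Y^3+ < Sr^2+ < Rb^+ < Se^2-. The third smallest is Sr^2+.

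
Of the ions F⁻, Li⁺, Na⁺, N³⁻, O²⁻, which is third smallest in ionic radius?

F⁻

First list Z and electron count for each: Li⁺ has 2 e⁻ (Z=3), Na⁺ has 10 e⁻ (Z=11), F⁻ has 10 e⁻ (Z=9), O²⁻ has 10 e⁻ (Z=8), N³⁻ has 10 e⁻ (Z=7). Li⁺ < Na⁺ (same group, 1 shell fewer); Na⁺ < F⁻ (isoelectronic, higher Z=11 is smaller); F⁻ < O²⁻ (isoelectronic, higher Z=9 is smaller); O²⁻ < N³⁻ (isoelectronic, higher Z=8 is smaller).
So the order is Li⁺ < Na⁺ < F⁻ < O²⁻ < N³⁻; the 3rd-smallest ion is F⁻.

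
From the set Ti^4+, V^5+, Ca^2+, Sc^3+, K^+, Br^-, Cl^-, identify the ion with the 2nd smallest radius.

Tabulating Z and e⁻: V^5+ (Z=23, 18 e⁻), Ti^4+ (Z=22, 18 e⁻), Sc^3+ (Z=21, 18 e⁻), Ca^2+ (Z=20, 18 e⁻), K^+ (Z=19, 18 e⁻), Cl^- (Z=17, 18 e⁻), Br^- (Z=35, 36 e⁻). V^5+ < Ti^4+ (both 18 e⁻, Z=23>22); Ti^4+ < Sc^3+ (both 18 e⁻, Z=22>21); Sc^3+ < Ca^2+ (isoelectronic, higher Z=21 is smaller); Ca^2+ < K^+ (both 18 e⁻, Z=20>19); K^+ < Cl^- (isoelectronic, higher Z=19 is smaller); Cl^- < Br^- (same group, period 3 vs 4).
So the order is V^5+ < Ti^4+ < Sc^3+ < Ca^2+ < K^+ < Cl^- < Br^-; the 2nd-smallest ion is Ti^4+.

Ti^4+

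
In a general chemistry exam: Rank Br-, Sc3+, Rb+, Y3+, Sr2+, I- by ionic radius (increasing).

Sc3+ < Y3+ < Sr2+ < Rb+ < Br- < I-

Tabulating Z and e⁻: Sc3+ has 18 e⁻ (Z=21), Y3+ has 36 e⁻ (Z=39), Sr2+ has 36 e⁻ (Z=38), Rb+ has 36 e⁻ (Z=37), Br- has 36 e⁻ (Z=35), I- has 54 e⁻ (Z=53). Sc3+ < Y3+ (same group, period 4 vs 5); Y3+ < Sr2+ (both 36 e⁻, Z=39>38); Sr2+ < Rb+ (isoelectronic, higher Z=38 is smaller); Rb+ < Br- (isoelectronic, higher Z=37 is smaller); Br- < I- (same group, 1 shell fewer).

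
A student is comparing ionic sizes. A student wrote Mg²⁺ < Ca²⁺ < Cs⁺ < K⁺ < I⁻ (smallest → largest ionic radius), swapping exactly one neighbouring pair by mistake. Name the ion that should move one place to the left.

K⁺

Scanning neighbour by neighbour, only Cs⁺/K⁺ violates a trend: K⁺ and Cs⁺ are in one column with the same charge; the lighter period-4 ion has 2 fewer shells and is smaller. That makes K⁺ the one sitting a position late relative to where it belongs.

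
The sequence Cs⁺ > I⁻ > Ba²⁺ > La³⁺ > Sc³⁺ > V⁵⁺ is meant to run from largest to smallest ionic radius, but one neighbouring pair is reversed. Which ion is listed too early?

The pair Cs⁺, I⁻ is the wrong way round — both have 54 electrons but Z(Cs)=55 > Z(I)=53, so Cs⁺ should be the smaller of the two. All other adjacent pairs agree with periodic trends, so Cs⁺ is the misplaced ion.

Cs⁺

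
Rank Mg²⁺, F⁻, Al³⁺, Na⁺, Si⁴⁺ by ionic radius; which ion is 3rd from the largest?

Isoelectronic series (10 e⁻ each). Size is set by nuclear charge: more protons means a smaller ion. Si⁴⁺ (Z=14), Al³⁺ (Z=13), Mg²⁺ (Z=12), Na⁺ (Z=11), F⁻ (Z=9).
Full ascending order: Si⁴⁺ < Al³⁺ < Mg²⁺ < Na⁺ < F⁻. Counting from the largest, position 3 is Mg²⁺.

Mg²⁺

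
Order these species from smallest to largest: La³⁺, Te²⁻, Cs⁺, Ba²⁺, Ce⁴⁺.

These species are isoelectronic with 54 electrons. The only difference is the number of protons: Ce⁴⁺ (Z=58), La³⁺ (Z=57), Ba²⁺ (Z=56), Cs⁺ (Z=55), Te²⁻ (Z=52). The strongest nuclear pull (Ce⁴⁺) gives the smallest ion.

Ce⁴⁺ < La³⁺ < Ba²⁺ < Cs⁺ < Te²⁻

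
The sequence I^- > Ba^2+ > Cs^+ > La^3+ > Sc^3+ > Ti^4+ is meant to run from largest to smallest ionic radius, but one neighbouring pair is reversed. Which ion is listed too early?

Ba^2+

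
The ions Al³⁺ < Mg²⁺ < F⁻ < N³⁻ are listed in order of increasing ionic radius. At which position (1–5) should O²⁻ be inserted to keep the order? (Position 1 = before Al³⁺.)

4

Isoelectronic series (10 e⁻ each). Size is set by nuclear charge: more protons means a smaller ion. Al³⁺ (Z=13), Mg²⁺ (Z=12), F⁻ (Z=9), O²⁻ (Z=8), N³⁻ (Z=7).
Merged order: Al³⁺ < Mg²⁺ < F⁻ < O²⁻ < N³⁻ — O²⁻ is number 4.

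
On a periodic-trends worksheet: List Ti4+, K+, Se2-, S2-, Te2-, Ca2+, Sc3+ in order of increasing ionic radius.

Electron counts and nuclear charges: Ti4+ has 18 e⁻ (Z=22), Sc3+ has 18 e⁻ (Z=21), Ca2+ has 18 e⁻ (Z=20), K+ has 18 e⁻ (Z=19), S2- has 18 e⁻ (Z=16), Se2- has 36 e⁻ (Z=34), Te2- has 54 e⁻ (Z=52). Ti4+ < Sc3+ (both 18 e⁻, Z=22>21); Sc3+ < Ca2+ (both 18 e⁻, Z=21>20); Ca2+ < K+ (isoelectronic, higher Z=20 is smaller); K+ < S2- (isoelectronic, higher Z=19 is smaller); S2- < Se2- (same group, 1 shell fewer); Se2- < Te2- (same group, period 4 vs 5).

Ti4+ < Sc3+ < Ca2+ < K+ < S2- < Se2- < Te2-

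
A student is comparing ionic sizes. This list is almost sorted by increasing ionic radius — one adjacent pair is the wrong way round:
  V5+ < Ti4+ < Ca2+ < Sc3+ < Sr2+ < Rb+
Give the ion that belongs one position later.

Compare adjacent ions: Sc3+ and Ca2+ share 18 electrons; the higher nuclear charge on Sc (Z=21) contracts it more, so Sc3+ < Ca2+ — yet in this increasing list Ca2+ sits before Sc3+. Nothing else is reversed, so Ca2+ should move one place to the right.

Ca2+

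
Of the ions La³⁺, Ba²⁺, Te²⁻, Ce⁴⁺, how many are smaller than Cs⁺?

Isoelectronic series (54 e⁻ each). Size is set by nuclear charge: more protons means a smaller ion. Ce⁴⁺ (Z=58), La³⁺ (Z=57), Ba²⁺ (Z=56), Cs⁺ (Z=55), Te²⁻ (Z=52).
Relative to Cs⁺, the ions that are smaller are Ce⁴⁺, La³⁺, Ba²⁺. So 3 are smaller.

3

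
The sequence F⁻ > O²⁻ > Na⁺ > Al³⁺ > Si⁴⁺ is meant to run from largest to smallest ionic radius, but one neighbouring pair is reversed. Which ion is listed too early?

F⁻

Scanning neighbour by neighbour, only F⁻/O²⁻ violates a trend: F⁻ and O²⁻ share 10 electrons; the higher nuclear charge on F (Z=9) contracts it more, so F⁻ < O²⁻. That makes F⁻ the one sitting a position early relative to where it belongs.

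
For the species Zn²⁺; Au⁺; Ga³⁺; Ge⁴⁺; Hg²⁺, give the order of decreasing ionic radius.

Au⁺ > Hg²⁺ > Zn²⁺ > Ga³⁺ > Ge⁴⁺

Tabulating Z and e⁻: Ge⁴⁺: 28 e⁻, Z=32, Ga³⁺: 28 e⁻, Z=31, Zn²⁺: 28 e⁻, Z=30, Hg²⁺: 78 e⁻, Z=80, Au⁺: 78 e⁻, Z=79. Ge⁴⁺ < Ga³⁺ (isoelectronic, higher Z=32 is smaller); Ga³⁺ < Zn²⁺ (both 28 e⁻, Z=31>30); Zn²⁺ < Hg²⁺ (same group, period 4 vs 6); Hg²⁺ < Au⁺ (both 78 e⁻, Z=80>79).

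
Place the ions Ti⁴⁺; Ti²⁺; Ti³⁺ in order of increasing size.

Ti⁴⁺ < Ti³⁺ < Ti²⁺

Same element, different charge: the more highly charged cation has fewer electrons and a greater effective nuclear charge per electron, making Ti⁴⁺ the smallest.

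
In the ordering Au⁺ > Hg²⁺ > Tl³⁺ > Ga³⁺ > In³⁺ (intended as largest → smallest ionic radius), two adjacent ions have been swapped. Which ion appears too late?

In³⁺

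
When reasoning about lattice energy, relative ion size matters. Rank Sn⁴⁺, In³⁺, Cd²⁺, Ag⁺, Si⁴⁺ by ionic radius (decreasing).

Tabulating Z and e⁻: Si⁴⁺ has 10 e⁻ (Z=14), Sn⁴⁺ has 46 e⁻ (Z=50), In³⁺ has 46 e⁻ (Z=49), Cd²⁺ has 46 e⁻ (Z=48), Ag⁺ has 46 e⁻ (Z=47). Si⁴⁺ < Sn⁴⁺ (same group, 2 shells fewer); Sn⁴⁺ < In³⁺ (both 46 e⁻, Z=50>49); In³⁺ < Cd²⁺ (isoelectronic, higher Z=49 is smaller); Cd²⁺ < Ag⁺ (isoelectronic, higher Z=48 is smaller).

Ag⁺ > Cd²⁺ > In³⁺ > Sn⁴⁺ > Si⁴⁺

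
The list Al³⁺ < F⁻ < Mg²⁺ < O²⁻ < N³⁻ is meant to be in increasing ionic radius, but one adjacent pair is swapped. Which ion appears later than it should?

Mg²⁺

Scanning neighbour by neighbour, only F⁻/Mg²⁺ violates a trend: both have 10 electrons but Z(Mg)=12 > Z(F)=9, so Mg²⁺ should be the smaller of the two. That makes Mg²⁺ the one sitting a position late relative to where it belongs.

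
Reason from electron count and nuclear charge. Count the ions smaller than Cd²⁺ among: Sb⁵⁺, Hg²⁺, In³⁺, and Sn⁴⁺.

Work out protons and electrons: Sb⁵⁺ has 46 e⁻ (Z=51), Sn⁴⁺ has 46 e⁻ (Z=50), In³⁺ has 46 e⁻ (Z=49), Cd²⁺ has 46 e⁻ (Z=48), Hg²⁺ has 78 e⁻ (Z=80). Sb⁵⁺ < Sn⁴⁺ (both 46 e⁻, Z=51>50); Sn⁴⁺ < In³⁺ (isoelectronic, higher Z=50 is smaller); In³⁺ < Cd²⁺ (isoelectronic, higher Z=49 is smaller); Cd²⁺ < Hg²⁺ (same group, 1 shell fewer).
Placing each against Cd²⁺: smaller — Sb⁵⁺, Sn⁴⁺, In³⁺; larger — Hg²⁺. That's 3.

3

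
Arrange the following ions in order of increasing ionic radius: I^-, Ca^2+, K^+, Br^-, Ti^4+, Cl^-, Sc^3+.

Ti^4+ < Sc^3+ < Ca^2+ < K^+ < Cl^- < Br^- < I^-

Tabulating Z and e⁻: Ti^4+ (Z=22, 18 e⁻), Sc^3+ (Z=21, 18 e⁻), Ca^2+ (Z=20, 18 e⁻), K^+ (Z=19, 18 e⁻), Cl^- (Z=17, 18 e⁻), Br^- (Z=35, 36 e⁻), I^- (Z=53, 54 e⁻). Ti^4+ < Sc^3+ (isoelectronic, higher Z=22 is smaller); Sc^3+ < Ca^2+ (both 18 e⁻, Z=21>20); Ca^2+ < K^+ (both 18 e⁻, Z=20>19); K^+ < Cl^- (both 18 e⁻, Z=19>17); Cl^- < Br^- (same group, 1 shell fewer); Br^- < I^- (same group, period 4 vs 5).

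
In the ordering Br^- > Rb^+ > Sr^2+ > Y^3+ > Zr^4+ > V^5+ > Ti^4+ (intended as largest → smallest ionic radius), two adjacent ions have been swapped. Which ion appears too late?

Check each adjacent pair. V^5+ and Ti^4+ are reversed: both have 18 electrons but Z(V)=23 > Z(Ti)=22, so V^5+ should be the smaller of the two. No other neighbouring pair contradicts the periodic trends, so Ti^4+ is the ion listed too late.

Ti^4+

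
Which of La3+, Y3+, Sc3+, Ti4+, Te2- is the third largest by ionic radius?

First list Z and electron count for each: Ti4+ has 18 e⁻ (Z=22), Sc3+ has 18 e⁻ (Z=21), Y3+ has 36 e⁻ (Z=39), La3+ has 54 e⁻ (Z=57), Te2- has 54 e⁻ (Z=52). Ti4+ < Sc3+ (both 18 e⁻, Z=22>21); Sc3+ < Y3+ (same group, 1 shell fewer); Y3+ < La3+ (same group, 1 shell fewer); La3+ < Te2- (isoelectronic, higher Z=57 is smaller).
So the order is Ti4+ < Sc3+ < Y3+ < La3+ < Te2-; the 3rd-largest ion is Y3+.

Y3+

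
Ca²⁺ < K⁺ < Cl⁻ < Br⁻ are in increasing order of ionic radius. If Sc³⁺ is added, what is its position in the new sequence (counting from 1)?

Tabulating Z and e⁻: Sc³⁺ (Z=21, 18 e⁻), Ca²⁺ (Z=20, 18 e⁻), K⁺ (Z=19, 18 e⁻), Cl⁻ (Z=17, 18 e⁻), Br⁻ (Z=35, 36 e⁻). Sc³⁺ < Ca²⁺ (both 18 e⁻, Z=21>20); Ca²⁺ < K⁺ (both 18 e⁻, Z=20>19); K⁺ < Cl⁻ (isoelectronic, higher Z=19 is smaller); Cl⁻ < Br⁻ (same group, 1 shell fewer).
Putting Sc³⁺ in gives Sc³⁺ < Ca²⁺ < K⁺ < Cl⁻ < Br⁻; it lands at slot 1.

1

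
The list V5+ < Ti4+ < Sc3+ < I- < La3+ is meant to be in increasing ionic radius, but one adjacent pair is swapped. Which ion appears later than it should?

Check each adjacent pair. I- and La3+ are reversed: they are isoelectronic (54 e⁻) and La has more protons than I (57 vs 53), making La3+ smaller. No other neighbouring pair contradicts the periodic trends, so La3+ is the ion listed too late.

La3+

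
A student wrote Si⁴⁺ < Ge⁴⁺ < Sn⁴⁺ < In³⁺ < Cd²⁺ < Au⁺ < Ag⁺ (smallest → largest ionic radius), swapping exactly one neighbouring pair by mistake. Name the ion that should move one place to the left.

Check each adjacent pair. Au⁺ and Ag⁺ are reversed: both in group 11 with the same charge; Ag⁺ (period 5) has the smaller radius. No other neighbouring pair contradicts the periodic trends, so Ag⁺ is the ion listed too late.

Ag⁺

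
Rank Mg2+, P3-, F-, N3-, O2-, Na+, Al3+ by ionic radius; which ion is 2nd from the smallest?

Mg2+

Tabulating Z and e⁻: Al3+: 10 e⁻, Z=13, Mg2+: 10 e⁻, Z=12, Na+: 10 e⁻, Z=11, F-: 10 e⁻, Z=9, O2-: 10 e⁻, Z=8, N3-: 10 e⁻, Z=7, P3-: 18 e⁻, Z=15. Al3+ < Mg2+ (both 10 e⁻, Z=13>12); Mg2+ < Na+ (isoelectronic, higher Z=12 is smaller); Na+ < F- (isoelectronic, higher Z=11 is smaller); F- < O2- (isoelectronic, higher Z=9 is smaller); O2- < N3- (isoelectronic, higher Z=8 is smaller); N3- < P3- (same group, 1 shell fewer).
Full ascending order: Al3+ < Mg2+ < Na+ < F- < O2- < N3- < P3-. Counting from the smallest, position 2 is Mg2+.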